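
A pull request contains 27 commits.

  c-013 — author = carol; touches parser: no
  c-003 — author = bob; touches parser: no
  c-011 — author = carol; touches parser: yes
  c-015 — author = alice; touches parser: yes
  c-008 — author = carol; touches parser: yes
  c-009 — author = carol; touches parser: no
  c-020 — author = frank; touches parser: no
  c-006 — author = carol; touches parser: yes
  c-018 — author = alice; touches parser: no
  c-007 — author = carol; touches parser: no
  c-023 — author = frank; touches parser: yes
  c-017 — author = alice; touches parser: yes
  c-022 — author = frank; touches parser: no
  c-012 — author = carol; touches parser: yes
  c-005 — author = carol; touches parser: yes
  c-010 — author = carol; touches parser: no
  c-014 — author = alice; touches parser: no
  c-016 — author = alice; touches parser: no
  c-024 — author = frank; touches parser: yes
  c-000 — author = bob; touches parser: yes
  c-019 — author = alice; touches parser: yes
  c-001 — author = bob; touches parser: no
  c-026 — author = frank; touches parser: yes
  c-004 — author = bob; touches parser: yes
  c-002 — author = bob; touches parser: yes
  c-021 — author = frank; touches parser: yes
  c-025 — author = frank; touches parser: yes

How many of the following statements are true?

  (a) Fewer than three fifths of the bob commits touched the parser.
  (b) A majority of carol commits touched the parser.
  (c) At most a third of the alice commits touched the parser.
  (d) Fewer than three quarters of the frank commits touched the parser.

2

(a) bob: |A| = 5, |A ∩ B| = 3; needs |A ∩ B| / |A| < 3/5 — false.
(b) carol: |A| = 9, |A ∩ B| = 5; needs |A ∩ B| > |A ∖ B| — true.
(c) alice: |A| = 6, |A ∩ B| = 3; needs |A ∩ B| / |A| ≤ 1/3 — false.
(d) frank: |A| = 7, |A ∩ B| = 5; needs |A ∩ B| / |A| < 3/4 — true.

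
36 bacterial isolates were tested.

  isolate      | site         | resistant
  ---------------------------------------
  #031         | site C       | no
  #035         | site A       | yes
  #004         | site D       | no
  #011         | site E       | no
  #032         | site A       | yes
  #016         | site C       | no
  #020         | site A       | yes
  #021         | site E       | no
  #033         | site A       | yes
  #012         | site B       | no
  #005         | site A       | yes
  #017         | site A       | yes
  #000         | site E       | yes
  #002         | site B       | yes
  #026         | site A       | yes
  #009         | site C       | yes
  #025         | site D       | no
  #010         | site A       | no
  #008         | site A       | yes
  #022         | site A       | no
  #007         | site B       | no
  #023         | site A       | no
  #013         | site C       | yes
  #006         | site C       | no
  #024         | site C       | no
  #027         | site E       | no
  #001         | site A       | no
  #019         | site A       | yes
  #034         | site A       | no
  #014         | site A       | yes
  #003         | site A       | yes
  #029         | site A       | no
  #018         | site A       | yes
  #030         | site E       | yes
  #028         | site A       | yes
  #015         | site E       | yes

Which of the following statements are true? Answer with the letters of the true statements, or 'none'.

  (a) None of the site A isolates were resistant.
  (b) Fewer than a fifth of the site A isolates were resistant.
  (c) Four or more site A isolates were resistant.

|A| = 19, |A ∩ B| = 13, |A ∖ B| = 6.
(a) A ∩ B = ∅ (|A ∩ B| = 0): fails.
(b) |A ∩ B| / |A| < 1/5: fails.
(c) |A ∩ B| ≥ 4: holds.

(c)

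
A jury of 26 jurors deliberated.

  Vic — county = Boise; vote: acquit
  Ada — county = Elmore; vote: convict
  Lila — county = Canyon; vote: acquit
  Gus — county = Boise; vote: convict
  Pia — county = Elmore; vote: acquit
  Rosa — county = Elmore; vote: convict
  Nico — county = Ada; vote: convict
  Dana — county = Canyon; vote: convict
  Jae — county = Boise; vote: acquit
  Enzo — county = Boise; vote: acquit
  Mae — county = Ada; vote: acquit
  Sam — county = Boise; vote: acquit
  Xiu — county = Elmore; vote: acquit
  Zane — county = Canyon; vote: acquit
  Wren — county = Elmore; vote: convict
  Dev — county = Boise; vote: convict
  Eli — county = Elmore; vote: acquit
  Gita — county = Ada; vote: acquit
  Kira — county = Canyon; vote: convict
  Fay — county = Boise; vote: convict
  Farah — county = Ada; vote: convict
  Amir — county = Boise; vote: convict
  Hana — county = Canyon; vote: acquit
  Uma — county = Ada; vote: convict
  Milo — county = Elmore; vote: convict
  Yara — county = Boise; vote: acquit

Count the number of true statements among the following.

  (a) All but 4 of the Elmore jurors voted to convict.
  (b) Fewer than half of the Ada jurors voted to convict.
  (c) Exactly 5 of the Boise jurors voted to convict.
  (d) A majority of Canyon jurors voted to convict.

0

(a) Elmore: |A| = 7, |A ∩ B| = 4; needs |A ∖ B| = 4 — false.
(b) Ada: |A| = 5, |A ∩ B| = 3; needs |A ∩ B| < |A ∖ B| — false.
(c) Boise: |A| = 9, |A ∩ B| = 4; needs |A ∩ B| = 5 — false.
(d) Canyon: |A| = 5, |A ∩ B| = 2; needs |A ∩ B| > |A ∖ B| — false.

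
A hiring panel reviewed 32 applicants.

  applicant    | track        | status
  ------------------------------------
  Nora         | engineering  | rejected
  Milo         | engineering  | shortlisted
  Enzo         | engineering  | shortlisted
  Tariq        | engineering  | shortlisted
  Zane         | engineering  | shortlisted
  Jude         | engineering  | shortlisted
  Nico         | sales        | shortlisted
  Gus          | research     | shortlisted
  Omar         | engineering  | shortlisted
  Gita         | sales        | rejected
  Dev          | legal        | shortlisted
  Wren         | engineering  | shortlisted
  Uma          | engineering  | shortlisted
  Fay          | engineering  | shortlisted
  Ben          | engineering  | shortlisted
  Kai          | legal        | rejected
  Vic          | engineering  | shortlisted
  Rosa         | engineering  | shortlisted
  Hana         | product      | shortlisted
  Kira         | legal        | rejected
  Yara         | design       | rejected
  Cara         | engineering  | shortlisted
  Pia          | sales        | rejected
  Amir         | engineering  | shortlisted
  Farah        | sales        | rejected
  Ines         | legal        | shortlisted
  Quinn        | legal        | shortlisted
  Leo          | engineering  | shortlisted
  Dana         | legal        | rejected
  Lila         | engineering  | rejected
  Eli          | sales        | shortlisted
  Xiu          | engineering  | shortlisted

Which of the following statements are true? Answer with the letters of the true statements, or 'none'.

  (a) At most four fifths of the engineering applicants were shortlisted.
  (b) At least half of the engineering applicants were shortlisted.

(b)

|A| = 18, |A ∩ B| = 16, |A ∖ B| = 2.
(a) |A ∩ B| / |A| ≤ 4/5: fails.
(b) |A ∩ B| ≥ |A ∖ B|: holds.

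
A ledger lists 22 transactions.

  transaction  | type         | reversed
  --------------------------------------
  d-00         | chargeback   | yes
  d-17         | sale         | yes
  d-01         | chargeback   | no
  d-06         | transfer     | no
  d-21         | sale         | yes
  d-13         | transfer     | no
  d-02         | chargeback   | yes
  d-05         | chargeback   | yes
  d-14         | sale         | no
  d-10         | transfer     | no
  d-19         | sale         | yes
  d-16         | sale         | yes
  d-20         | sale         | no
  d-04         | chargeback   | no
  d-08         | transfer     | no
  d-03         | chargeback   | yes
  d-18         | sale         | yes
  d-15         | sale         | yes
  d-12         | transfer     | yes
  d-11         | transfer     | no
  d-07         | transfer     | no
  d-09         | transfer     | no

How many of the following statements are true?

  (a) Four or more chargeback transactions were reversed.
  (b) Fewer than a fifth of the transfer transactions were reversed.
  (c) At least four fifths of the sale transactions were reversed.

2

(a) chargeback: |A| = 6, |A ∩ B| = 4; needs |A ∩ B| ≥ 4 — true.
(b) transfer: |A| = 8, |A ∩ B| = 1; needs |A ∩ B| / |A| < 1/5 — true.
(c) sale: |A| = 8, |A ∩ B| = 6; needs |A ∩ B| / |A| ≥ 4/5 — false.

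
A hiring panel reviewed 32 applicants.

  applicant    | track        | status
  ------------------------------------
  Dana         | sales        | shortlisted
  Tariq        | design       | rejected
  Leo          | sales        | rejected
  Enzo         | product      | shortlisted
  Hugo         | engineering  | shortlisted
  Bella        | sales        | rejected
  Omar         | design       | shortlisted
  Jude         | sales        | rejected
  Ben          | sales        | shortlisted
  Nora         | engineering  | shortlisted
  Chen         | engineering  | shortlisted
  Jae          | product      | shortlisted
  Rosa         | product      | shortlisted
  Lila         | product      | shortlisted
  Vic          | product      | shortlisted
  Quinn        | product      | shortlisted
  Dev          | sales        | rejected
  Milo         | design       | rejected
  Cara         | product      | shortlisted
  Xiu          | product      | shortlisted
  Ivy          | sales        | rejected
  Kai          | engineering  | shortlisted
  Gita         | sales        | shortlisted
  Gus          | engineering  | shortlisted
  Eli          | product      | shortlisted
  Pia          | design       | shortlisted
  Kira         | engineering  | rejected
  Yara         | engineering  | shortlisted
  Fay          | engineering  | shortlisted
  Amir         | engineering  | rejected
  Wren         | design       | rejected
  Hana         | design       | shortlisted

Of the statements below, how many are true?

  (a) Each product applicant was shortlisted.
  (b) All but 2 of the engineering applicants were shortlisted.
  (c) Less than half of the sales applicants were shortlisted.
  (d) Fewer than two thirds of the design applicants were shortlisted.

4

(a) product: |A| = 9, |A ∩ B| = 9; needs A ⊆ B, i.e. every element of A is in B (|A ∖ B| = 0) — true.
(b) engineering: |A| = 9, |A ∩ B| = 7; needs |A ∖ B| = 2 — true.
(c) sales: |A| = 8, |A ∩ B| = 3; needs |A ∩ B| < |A ∖ B| — true.
(d) design: |A| = 6, |A ∩ B| = 3; needs |A ∩ B| / |A| < 2/3 — true.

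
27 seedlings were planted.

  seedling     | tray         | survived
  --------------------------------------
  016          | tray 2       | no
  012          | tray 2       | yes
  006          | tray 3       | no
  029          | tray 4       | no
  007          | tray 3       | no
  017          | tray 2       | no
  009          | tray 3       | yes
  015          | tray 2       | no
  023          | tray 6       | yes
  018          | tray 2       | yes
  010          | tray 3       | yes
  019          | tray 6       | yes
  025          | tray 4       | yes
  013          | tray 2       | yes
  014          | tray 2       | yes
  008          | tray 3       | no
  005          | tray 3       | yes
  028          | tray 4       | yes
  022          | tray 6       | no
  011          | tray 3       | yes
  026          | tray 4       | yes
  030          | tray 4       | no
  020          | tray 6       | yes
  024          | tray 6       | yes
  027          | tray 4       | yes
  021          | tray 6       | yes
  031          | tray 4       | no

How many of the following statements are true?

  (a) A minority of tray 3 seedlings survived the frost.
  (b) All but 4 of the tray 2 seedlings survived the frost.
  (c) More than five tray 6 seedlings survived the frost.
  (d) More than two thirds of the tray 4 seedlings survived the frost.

0

(a) tray 3: |A| = 7, |A ∩ B| = 4; needs |A ∩ B| < |A ∖ B| — false.
(b) tray 2: |A| = 7, |A ∩ B| = 4; needs |A ∖ B| = 4 — false.
(c) tray 6: |A| = 6, |A ∩ B| = 5; needs |A ∩ B| > 5 — false.
(d) tray 4: |A| = 7, |A ∩ B| = 4; needs |A ∩ B| / |A| > 2/3 — false.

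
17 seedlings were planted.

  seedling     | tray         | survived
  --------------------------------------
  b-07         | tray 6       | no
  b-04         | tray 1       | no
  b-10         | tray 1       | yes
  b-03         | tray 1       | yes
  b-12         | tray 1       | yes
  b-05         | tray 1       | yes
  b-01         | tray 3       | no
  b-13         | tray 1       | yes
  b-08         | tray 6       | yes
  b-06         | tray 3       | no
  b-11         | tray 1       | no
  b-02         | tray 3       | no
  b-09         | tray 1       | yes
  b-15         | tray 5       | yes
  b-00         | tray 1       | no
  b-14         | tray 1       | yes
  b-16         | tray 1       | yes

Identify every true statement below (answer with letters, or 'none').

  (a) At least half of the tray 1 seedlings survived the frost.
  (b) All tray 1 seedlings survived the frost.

|A| = 11, |A ∩ B| = 8, |A ∖ B| = 3.
(a) |A ∩ B| ≥ |A ∖ B|: holds.
(b) A ⊆ B, i.e. every element of A is in B (|A ∖ B| = 0): fails.

(a)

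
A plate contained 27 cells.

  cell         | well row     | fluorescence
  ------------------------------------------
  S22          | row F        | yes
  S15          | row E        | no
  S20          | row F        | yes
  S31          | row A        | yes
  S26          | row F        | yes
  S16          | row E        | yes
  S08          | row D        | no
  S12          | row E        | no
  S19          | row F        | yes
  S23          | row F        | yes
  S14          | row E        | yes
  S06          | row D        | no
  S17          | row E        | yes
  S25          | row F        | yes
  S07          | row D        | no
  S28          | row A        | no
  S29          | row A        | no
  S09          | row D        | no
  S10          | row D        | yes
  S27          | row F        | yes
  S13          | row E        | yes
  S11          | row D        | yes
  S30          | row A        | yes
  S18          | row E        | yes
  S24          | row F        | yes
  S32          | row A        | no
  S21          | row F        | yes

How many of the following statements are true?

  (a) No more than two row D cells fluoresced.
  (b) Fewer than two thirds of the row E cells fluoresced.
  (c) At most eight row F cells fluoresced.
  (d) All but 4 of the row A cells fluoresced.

(a) row D: |A| = 6, |A ∩ B| = 2; needs |A ∩ B| ≤ 2 — true.
(b) row E: |A| = 7, |A ∩ B| = 5; needs |A ∩ B| / |A| < 2/3 — false.
(c) row F: |A| = 9, |A ∩ B| = 9; needs |A ∩ B| ≤ 8 — false.
(d) row A: |A| = 5, |A ∩ B| = 2; needs |A ∖ B| = 4 — false.

1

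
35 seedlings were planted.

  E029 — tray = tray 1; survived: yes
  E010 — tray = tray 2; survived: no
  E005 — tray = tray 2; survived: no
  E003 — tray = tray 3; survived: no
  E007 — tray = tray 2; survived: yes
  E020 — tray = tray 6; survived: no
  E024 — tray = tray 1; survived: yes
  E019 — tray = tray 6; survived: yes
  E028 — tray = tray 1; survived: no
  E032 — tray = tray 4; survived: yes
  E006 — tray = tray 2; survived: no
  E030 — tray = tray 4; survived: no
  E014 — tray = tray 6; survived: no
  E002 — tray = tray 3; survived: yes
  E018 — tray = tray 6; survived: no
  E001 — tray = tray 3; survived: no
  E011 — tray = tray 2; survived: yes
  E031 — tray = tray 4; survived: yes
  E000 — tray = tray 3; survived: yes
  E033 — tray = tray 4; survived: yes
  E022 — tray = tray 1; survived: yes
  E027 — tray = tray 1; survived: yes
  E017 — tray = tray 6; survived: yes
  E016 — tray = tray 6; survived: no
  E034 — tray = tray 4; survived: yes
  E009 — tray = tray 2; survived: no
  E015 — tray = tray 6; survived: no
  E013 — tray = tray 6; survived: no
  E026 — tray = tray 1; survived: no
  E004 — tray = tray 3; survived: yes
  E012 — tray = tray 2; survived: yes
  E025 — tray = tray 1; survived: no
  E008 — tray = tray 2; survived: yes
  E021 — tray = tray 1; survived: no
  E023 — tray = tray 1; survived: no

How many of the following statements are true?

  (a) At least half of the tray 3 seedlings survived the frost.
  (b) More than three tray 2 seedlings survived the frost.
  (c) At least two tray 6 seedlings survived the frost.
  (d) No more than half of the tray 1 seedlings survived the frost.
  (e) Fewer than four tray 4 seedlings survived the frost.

(a) tray 3: |A| = 5, |A ∩ B| = 3; needs |A ∩ B| ≥ |A ∖ B| — true.
(b) tray 2: |A| = 8, |A ∩ B| = 4; needs |A ∩ B| > 3 — true.
(c) tray 6: |A| = 8, |A ∩ B| = 2; needs |A ∩ B| ≥ 2 — true.
(d) tray 1: |A| = 9, |A ∩ B| = 4; needs |A ∩ B| ≤ |A ∖ B| — true.
(e) tray 4: |A| = 5, |A ∩ B| = 4; needs |A ∩ B| < 4 — false.

4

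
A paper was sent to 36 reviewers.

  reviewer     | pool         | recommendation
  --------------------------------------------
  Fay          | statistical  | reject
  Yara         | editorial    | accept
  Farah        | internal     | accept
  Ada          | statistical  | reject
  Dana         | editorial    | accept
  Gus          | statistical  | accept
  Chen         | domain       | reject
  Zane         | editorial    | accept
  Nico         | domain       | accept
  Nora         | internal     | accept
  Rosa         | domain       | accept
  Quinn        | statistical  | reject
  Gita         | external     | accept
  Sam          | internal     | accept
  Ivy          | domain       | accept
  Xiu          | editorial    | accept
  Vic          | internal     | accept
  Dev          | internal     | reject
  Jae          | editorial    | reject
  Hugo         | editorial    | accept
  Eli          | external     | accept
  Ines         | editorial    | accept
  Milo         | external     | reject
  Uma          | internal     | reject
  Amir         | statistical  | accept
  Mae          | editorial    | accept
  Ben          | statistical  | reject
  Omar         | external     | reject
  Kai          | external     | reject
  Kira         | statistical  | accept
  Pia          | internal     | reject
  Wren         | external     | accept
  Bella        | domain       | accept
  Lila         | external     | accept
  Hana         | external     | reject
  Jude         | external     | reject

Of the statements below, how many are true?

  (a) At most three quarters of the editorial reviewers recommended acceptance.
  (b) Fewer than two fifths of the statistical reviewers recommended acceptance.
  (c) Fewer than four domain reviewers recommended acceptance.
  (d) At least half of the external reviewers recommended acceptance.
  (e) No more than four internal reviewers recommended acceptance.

1

(a) editorial: |A| = 8, |A ∩ B| = 7; needs |A ∩ B| / |A| ≤ 3/4 — false.
(b) statistical: |A| = 7, |A ∩ B| = 3; needs |A ∩ B| / |A| < 2/5 — false.
(c) domain: |A| = 5, |A ∩ B| = 4; needs |A ∩ B| < 4 — false.
(d) external: |A| = 9, |A ∩ B| = 4; needs |A ∩ B| ≥ |A ∖ B| — false.
(e) internal: |A| = 7, |A ∩ B| = 4; needs |A ∩ B| ≤ 4 — true.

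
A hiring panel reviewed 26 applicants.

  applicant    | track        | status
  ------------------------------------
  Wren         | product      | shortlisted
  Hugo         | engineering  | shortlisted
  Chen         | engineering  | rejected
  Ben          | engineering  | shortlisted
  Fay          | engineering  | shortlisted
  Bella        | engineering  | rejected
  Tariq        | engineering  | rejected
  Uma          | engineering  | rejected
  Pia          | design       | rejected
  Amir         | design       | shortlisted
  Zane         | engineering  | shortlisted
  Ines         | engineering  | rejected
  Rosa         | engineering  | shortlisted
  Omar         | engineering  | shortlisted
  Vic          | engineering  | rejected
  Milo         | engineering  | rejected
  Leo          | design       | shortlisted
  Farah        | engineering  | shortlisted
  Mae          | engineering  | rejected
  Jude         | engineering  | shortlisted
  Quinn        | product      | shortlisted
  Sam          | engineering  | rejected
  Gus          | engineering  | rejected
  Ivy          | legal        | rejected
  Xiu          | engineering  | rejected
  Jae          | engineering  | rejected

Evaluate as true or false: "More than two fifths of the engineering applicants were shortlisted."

False

'More than two fifths of the engineering applicants were shortlisted' holds iff |A ∩ B| / |A| > 2/5.
|A| = 20, |A ∩ B| = 8, |A ∖ B| = 12.
|A ∩ B|/|A| = 8/20, so the statement is false.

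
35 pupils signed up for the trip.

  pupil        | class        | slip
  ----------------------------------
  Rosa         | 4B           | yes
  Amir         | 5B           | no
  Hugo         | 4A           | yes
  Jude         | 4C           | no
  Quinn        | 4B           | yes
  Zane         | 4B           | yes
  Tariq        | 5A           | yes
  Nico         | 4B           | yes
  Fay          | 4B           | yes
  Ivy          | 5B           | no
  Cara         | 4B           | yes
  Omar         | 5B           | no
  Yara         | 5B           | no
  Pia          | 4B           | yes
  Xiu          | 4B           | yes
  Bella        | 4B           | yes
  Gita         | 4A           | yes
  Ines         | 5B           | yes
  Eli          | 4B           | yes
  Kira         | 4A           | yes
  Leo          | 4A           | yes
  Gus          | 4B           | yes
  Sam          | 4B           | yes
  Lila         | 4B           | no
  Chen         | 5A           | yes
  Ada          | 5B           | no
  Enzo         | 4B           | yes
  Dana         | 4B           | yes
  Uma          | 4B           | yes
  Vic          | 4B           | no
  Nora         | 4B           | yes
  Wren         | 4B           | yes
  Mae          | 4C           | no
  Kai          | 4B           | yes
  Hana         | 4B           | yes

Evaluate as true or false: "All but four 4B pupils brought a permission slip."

Truth condition: |A ∖ B| = 4.
|A| = 21, |A ∩ B| = 19, |A ∖ B| = 2.
|A ∖ B| = 2, so the statement is false.

False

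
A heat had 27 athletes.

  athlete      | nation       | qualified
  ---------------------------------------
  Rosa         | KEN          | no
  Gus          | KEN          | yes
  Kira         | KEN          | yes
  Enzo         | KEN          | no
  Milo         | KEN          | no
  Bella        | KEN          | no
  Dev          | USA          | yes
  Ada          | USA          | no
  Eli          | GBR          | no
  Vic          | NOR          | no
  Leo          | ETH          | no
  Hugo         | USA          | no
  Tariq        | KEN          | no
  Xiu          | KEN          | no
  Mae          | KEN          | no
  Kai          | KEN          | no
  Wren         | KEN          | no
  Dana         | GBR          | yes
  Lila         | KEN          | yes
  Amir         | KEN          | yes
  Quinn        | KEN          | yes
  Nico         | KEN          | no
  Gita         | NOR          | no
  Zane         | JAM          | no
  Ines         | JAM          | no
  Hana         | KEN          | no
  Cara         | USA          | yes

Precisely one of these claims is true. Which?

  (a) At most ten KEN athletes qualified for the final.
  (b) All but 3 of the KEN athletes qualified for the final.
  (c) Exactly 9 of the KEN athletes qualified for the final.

(a)

|A| = 16, |A ∩ B| = 5, |A ∖ B| = 11.
(a) requires |A ∩ B| ≤ 10: true.
(b) requires |A ∖ B| = 3: false.
(c) requires |A ∩ B| = 9: false.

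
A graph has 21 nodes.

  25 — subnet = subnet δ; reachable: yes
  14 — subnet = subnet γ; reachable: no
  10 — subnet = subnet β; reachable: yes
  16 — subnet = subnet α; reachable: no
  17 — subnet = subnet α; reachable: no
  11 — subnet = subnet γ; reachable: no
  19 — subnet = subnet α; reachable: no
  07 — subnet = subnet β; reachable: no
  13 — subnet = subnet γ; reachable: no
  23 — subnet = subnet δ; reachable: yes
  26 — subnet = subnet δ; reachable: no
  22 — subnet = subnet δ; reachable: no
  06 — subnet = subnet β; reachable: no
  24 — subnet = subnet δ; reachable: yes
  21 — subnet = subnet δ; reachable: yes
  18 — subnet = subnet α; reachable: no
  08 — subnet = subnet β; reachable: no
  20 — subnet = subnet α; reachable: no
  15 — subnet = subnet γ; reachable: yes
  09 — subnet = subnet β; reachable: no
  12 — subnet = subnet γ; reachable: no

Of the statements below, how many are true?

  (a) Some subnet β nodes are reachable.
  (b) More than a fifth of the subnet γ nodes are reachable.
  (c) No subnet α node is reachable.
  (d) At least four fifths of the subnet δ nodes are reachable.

2

(a) subnet β: |A| = 5, |A ∩ B| = 1; needs A ∩ B ≠ ∅ (|A ∩ B| ≥ 1) — true.
(b) subnet γ: |A| = 5, |A ∩ B| = 1; needs |A ∩ B| / |A| > 1/5 — false.
(c) subnet α: |A| = 5, |A ∩ B| = 0; needs A ∩ B = ∅ (|A ∩ B| = 0) — true.
(d) subnet δ: |A| = 6, |A ∩ B| = 4; needs |A ∩ B| / |A| ≥ 4/5 — false.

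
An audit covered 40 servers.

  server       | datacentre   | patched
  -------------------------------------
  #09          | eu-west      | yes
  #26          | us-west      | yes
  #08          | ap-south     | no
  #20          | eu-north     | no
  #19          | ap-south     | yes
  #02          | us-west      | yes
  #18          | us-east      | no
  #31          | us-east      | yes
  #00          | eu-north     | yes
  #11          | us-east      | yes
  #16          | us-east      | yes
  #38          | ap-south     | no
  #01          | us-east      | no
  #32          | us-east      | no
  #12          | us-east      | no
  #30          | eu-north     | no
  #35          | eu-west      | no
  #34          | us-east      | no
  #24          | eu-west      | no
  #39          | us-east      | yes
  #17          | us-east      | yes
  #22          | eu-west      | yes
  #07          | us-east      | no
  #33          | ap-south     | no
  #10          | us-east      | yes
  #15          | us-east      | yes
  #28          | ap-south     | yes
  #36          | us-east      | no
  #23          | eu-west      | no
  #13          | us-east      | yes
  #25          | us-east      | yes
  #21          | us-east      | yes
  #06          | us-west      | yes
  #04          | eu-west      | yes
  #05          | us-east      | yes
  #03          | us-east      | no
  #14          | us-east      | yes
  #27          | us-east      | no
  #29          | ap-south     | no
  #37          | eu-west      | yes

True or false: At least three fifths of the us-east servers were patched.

False

The determiner here denotes the relation: |A ∩ B| / |A| ≥ 3/5.
|A| = 21, |A ∩ B| = 12, |A ∖ B| = 9.
|A ∩ B|/|A| = 12/21, so the statement is false.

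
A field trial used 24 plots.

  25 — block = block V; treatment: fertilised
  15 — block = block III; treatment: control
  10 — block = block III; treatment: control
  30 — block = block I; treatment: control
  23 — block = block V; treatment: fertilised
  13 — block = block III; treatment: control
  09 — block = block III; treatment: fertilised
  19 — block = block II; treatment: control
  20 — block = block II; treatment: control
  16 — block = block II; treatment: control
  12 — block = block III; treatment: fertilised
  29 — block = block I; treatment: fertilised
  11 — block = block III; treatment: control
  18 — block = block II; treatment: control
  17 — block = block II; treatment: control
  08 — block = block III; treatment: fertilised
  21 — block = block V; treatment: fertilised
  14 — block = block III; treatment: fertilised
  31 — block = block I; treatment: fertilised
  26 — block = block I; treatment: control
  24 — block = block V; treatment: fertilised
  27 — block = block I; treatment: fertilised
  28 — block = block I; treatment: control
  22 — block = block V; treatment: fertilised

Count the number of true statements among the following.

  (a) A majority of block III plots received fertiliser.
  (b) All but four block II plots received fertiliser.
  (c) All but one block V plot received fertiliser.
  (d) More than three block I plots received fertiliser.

0

(a) block III: |A| = 8, |A ∩ B| = 4; needs |A ∩ B| > |A ∖ B| — false.
(b) block II: |A| = 5, |A ∩ B| = 0; needs |A ∖ B| = 4 — false.
(c) block V: |A| = 5, |A ∩ B| = 5; needs |A ∖ B| = 1 — false.
(d) block I: |A| = 6, |A ∩ B| = 3; needs |A ∩ B| > 3 — false.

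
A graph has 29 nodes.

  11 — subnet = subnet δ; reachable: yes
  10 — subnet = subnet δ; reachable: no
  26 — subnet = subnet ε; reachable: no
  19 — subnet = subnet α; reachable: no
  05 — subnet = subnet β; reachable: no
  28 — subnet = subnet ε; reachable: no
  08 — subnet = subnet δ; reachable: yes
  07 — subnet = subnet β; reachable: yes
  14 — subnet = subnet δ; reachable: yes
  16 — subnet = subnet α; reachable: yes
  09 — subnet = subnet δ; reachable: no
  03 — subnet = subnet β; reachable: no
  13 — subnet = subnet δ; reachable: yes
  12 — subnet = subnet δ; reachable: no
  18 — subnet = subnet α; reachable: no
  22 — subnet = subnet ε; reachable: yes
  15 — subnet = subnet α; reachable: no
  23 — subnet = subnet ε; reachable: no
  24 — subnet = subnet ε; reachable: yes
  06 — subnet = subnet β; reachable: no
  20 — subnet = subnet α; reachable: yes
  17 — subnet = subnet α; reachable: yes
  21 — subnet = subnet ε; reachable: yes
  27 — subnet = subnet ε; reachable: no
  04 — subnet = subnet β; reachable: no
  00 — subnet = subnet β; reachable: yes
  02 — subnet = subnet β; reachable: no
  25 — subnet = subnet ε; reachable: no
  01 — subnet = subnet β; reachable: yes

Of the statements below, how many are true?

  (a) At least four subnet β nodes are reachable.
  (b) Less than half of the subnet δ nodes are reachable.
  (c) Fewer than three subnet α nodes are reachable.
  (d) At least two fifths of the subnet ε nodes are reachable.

0

(a) subnet β: |A| = 8, |A ∩ B| = 3; needs |A ∩ B| ≥ 4 — false.
(b) subnet δ: |A| = 7, |A ∩ B| = 4; needs |A ∩ B| < |A ∖ B| — false.
(c) subnet α: |A| = 6, |A ∩ B| = 3; needs |A ∩ B| < 3 — false.
(d) subnet ε: |A| = 8, |A ∩ B| = 3; needs |A ∩ B| / |A| ≥ 2/5 — false.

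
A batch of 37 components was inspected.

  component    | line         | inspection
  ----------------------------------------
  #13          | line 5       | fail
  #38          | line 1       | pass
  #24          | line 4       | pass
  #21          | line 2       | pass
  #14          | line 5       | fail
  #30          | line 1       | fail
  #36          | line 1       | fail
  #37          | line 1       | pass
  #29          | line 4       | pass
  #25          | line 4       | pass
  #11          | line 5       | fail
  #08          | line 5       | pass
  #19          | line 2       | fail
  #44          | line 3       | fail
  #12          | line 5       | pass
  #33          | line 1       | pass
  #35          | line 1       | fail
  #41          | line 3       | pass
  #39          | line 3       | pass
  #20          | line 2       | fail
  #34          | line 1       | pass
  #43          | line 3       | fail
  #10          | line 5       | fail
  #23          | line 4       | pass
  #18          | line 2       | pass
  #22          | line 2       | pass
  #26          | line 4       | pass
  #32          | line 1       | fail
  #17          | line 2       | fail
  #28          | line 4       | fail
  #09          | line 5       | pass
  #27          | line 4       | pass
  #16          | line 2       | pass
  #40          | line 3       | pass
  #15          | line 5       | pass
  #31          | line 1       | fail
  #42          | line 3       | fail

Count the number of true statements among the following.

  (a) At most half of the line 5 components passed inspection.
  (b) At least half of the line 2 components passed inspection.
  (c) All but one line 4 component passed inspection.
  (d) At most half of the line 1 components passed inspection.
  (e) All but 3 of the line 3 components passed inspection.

(a) line 5: |A| = 8, |A ∩ B| = 4; needs |A ∩ B| ≤ |A ∖ B| — true.
(b) line 2: |A| = 7, |A ∩ B| = 4; needs |A ∩ B| ≥ |A ∖ B| — true.
(c) line 4: |A| = 7, |A ∩ B| = 6; needs |A ∖ B| = 1 — true.
(d) line 1: |A| = 9, |A ∩ B| = 4; needs |A ∩ B| ≤ |A ∖ B| — true.
(e) line 3: |A| = 6, |A ∩ B| = 3; needs |A ∖ B| = 3 — true.

5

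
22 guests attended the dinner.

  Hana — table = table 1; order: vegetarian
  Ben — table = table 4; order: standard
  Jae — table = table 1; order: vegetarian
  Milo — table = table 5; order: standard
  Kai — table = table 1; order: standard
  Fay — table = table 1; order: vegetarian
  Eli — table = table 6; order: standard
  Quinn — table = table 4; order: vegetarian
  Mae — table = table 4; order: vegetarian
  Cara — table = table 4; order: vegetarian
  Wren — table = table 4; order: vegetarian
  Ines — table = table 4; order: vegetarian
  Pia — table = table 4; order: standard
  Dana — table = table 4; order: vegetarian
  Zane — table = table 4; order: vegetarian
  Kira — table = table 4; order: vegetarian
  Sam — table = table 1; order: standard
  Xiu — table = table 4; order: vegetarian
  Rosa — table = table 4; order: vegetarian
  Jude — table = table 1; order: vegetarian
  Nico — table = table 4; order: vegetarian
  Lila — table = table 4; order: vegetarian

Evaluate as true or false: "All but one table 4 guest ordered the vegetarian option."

Truth condition: |A ∖ B| = 1.
A (the restrictor) = {Ben, Quinn, Mae, Cara, Wren, Ines, Pia, Dana, Zane, Kira, Xiu, Rosa, Nico, Lila}, |A| = 14.
A ∖ B = {Ben, Pia}, so |A ∖ B| = 2.
|A ∖ B| = 2, so the statement is false.

False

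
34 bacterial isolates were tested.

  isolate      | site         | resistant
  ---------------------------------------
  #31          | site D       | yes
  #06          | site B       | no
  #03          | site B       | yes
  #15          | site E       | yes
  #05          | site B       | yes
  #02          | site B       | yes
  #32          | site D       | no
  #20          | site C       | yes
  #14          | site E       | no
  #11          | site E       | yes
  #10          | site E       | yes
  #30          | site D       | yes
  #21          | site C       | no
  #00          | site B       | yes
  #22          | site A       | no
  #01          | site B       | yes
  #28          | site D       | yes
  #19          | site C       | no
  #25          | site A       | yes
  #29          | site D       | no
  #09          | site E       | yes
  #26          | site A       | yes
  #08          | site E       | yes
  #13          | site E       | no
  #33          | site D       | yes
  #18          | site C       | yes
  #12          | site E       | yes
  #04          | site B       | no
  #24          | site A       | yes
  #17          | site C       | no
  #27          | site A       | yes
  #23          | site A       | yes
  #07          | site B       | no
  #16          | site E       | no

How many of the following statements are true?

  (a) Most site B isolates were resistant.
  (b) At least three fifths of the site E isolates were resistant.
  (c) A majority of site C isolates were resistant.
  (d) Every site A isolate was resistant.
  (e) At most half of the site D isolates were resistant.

2

(a) site B: |A| = 8, |A ∩ B| = 5; needs |A ∩ B| > |A ∖ B| — true.
(b) site E: |A| = 9, |A ∩ B| = 6; needs |A ∩ B| / |A| ≥ 3/5 — true.
(c) site C: |A| = 5, |A ∩ B| = 2; needs |A ∩ B| > |A ∖ B| — false.
(d) site A: |A| = 6, |A ∩ B| = 5; needs A ⊆ B, i.e. every element of A is in B (|A ∖ B| = 0) — false.
(e) site D: |A| = 6, |A ∩ B| = 4; needs |A ∩ B| ≤ |A ∖ B| — false.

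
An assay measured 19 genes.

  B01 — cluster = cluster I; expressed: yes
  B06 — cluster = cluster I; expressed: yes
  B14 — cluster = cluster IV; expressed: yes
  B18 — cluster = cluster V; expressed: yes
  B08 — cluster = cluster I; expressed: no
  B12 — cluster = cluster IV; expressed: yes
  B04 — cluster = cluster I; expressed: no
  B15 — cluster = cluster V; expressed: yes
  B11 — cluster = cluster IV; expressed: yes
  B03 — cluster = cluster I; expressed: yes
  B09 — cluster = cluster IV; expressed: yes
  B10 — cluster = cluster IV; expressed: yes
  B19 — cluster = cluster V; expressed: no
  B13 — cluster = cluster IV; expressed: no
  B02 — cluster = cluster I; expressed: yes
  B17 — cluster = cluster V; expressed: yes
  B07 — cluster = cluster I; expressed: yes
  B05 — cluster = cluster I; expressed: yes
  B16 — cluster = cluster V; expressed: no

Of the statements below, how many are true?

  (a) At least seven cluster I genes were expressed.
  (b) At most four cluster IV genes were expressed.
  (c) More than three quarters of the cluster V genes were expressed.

(a) cluster I: |A| = 8, |A ∩ B| = 6; needs |A ∩ B| ≥ 7 — false.
(b) cluster IV: |A| = 6, |A ∩ B| = 5; needs |A ∩ B| ≤ 4 — false.
(c) cluster V: |A| = 5, |A ∩ B| = 3; needs |A ∩ B| / |A| > 3/4 — false.

0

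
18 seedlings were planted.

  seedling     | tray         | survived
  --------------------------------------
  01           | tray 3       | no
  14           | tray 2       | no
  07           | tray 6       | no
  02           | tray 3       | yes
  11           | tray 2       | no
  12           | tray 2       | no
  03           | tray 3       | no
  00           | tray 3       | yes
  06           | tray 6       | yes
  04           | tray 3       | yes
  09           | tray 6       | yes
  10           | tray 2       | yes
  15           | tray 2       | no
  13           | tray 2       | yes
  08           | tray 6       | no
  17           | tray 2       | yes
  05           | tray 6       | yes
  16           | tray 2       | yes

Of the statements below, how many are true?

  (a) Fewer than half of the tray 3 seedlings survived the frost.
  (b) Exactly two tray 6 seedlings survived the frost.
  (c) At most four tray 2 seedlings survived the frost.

1

(a) tray 3: |A| = 5, |A ∩ B| = 3; needs |A ∩ B| < |A ∖ B| — false.
(b) tray 6: |A| = 5, |A ∩ B| = 3; needs |A ∩ B| = 2 — false.
(c) tray 2: |A| = 8, |A ∩ B| = 4; needs |A ∩ B| ≤ 4 — true.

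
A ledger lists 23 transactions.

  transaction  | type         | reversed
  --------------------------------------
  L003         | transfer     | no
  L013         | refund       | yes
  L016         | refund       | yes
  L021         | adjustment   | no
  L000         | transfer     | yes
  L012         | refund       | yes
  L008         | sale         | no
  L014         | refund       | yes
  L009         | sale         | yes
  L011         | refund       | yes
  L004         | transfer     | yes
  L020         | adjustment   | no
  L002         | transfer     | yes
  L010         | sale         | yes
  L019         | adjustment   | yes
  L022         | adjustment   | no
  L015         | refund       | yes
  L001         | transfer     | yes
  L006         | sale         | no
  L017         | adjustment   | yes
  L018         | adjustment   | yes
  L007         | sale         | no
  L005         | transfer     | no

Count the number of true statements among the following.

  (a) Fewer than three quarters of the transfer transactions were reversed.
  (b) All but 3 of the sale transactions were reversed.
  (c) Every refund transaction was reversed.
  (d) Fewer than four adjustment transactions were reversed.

(a) transfer: |A| = 6, |A ∩ B| = 4; needs |A ∩ B| / |A| < 3/4 — true.
(b) sale: |A| = 5, |A ∩ B| = 2; needs |A ∖ B| = 3 — true.
(c) refund: |A| = 6, |A ∩ B| = 6; needs A ⊆ B, i.e. every element of A is in B (|A ∖ B| = 0) — true.
(d) adjustment: |A| = 6, |A ∩ B| = 3; needs |A ∩ B| < 4 — true.

4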